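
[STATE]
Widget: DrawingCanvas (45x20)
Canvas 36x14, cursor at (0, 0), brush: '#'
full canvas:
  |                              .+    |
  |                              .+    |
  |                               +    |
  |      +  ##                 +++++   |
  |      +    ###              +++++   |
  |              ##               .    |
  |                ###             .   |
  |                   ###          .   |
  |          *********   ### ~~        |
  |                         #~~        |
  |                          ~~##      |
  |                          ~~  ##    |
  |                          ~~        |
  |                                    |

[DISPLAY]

+                             .+             
                              .+             
                               +             
      +  ##                 +++++            
      +    ###              +++++            
              ##               .             
                ###             .            
                   ###          .            
          *********   ### ~~                 
                         #~~                 
                          ~~##               
                          ~~  ##             
                          ~~                 
                                             
                                             
                                             
                                             
                                             
                                             
                                             


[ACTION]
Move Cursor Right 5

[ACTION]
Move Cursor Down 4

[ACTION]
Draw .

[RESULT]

                              .+             
                              .+             
                               +             
      +  ##                 +++++            
     .+    ###              +++++            
              ##               .             
                ###             .            
                   ###          .            
          *********   ### ~~                 
                         #~~                 
                          ~~##               
                          ~~  ##             
                          ~~                 
                                             
                                             
                                             
                                             
                                             
                                             
                                             


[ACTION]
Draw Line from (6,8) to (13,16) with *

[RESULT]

                              .+             
                              .+             
                               +             
      +  ##                 +++++            
     .+    ###              +++++            
              ##               .             
        *       ###             .            
         *         ###          .            
          *********   ### ~~                 
           **            #~~                 
             *            ~~##               
              *           ~~  ##             
               *          ~~                 
                *                            
                                             
                                             
                                             
                                             
                                             
                                             


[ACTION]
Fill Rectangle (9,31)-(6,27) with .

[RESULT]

                              .+             
                              .+             
                               +             
      +  ##                 +++++            
     .+    ###              +++++            
              ##               .             
        *       ###        ......            
         *         ###     ......            
          *********   ### ~.....             
           **            #~.....             
             *            ~~##               
              *           ~~  ##             
               *          ~~                 
                *                            
                                             
                                             
                                             
                                             
                                             
                                             


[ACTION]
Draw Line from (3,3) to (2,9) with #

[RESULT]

                              .+             
                              .+             
       ###                     +             
   ####  ##                 +++++            
     .+    ###              +++++            
              ##               .             
        *       ###        ......            
         *         ###     ......            
          *********   ### ~.....             
           **            #~.....             
             *            ~~##               
              *           ~~  ##             
               *          ~~                 
                *                            
                                             
                                             
                                             
                                             
                                             
                                             


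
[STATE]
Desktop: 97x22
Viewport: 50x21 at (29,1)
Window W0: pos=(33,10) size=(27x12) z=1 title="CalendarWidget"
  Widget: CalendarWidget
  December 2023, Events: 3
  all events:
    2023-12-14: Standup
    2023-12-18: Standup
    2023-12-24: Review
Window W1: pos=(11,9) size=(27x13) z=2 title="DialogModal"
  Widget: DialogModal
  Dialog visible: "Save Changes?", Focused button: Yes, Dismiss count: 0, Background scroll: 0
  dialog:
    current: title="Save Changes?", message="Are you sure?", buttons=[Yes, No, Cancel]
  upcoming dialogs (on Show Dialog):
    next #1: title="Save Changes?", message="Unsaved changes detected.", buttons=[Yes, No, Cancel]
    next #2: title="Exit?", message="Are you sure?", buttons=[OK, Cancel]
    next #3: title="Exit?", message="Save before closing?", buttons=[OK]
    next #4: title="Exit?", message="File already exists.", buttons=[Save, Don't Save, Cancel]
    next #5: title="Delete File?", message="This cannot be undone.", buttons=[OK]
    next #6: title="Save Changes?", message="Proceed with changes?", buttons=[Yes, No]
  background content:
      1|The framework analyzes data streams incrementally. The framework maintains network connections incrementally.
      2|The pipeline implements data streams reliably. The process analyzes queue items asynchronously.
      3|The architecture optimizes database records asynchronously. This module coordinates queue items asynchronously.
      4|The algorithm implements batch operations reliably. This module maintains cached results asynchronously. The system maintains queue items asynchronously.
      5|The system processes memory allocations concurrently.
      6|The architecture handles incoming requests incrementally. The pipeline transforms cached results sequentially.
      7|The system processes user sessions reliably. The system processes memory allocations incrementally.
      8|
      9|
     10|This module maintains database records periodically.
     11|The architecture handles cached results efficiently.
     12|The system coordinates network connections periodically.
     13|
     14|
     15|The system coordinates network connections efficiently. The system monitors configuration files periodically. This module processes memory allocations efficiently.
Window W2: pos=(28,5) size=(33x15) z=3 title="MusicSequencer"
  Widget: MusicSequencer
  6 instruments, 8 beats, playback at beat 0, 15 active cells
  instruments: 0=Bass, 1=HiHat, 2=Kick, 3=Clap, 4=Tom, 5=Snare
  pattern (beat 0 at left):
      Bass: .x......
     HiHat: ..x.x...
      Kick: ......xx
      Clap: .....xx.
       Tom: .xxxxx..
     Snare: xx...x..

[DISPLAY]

                                                  
                                                  
                                                  
                                                  
━━━━━━━━━━━━━━━━━━━━━━━━━━━━━━━┓                  
 MusicSequencer                ┃                  
───────────────────────────────┨                  
      ▼1234567                 ┃                  
  Bass·█······                 ┃                  
 HiHat··█·█···                 ┃                  
  Kick······██                 ┃                  
  Clap·····██·                 ┃                  
   Tom·█████··                 ┃                  
 Snare██···█··                 ┃                  
                               ┃                  
                               ┃                  
                               ┃                  
                               ┃                  
━━━━━━━━━━━━━━━━━━━━━━━━━━━━━━━┛                  
        ┃                     ┃                   
━━━━━━━━┛━━━━━━━━━━━━━━━━━━━━━┛                   


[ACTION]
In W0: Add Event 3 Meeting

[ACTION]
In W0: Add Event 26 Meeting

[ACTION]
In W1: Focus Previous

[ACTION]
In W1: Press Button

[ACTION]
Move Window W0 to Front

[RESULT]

                                                  
                                                  
                                                  
                                                  
━━━━━━━━━━━━━━━━━━━━━━━━━━━━━━━┓                  
 MusicSequencer                ┃                  
───────────────────────────────┨                  
      ▼1234567                 ┃                  
  Bass·█······                 ┃                  
 HiH┏━━━━━━━━━━━━━━━━━━━━━━━━━┓┃                  
  Ki┃ CalendarWidget          ┃┃                  
  Cl┠─────────────────────────┨┃                  
   T┃      December 2023      ┃┃                  
 Sna┃Mo Tu We Th Fr Sa Su     ┃┃                  
    ┃             1  2  3*    ┃┃                  
    ┃ 4  5  6  7  8  9 10     ┃┃                  
    ┃11 12 13 14* 15 16 17    ┃┃                  
    ┃18* 19 20 21 22 23 24*   ┃┃                  
━━━━┃25 26* 27 28 29 30 31    ┃┛                  
    ┃                         ┃                   
━━━━┗━━━━━━━━━━━━━━━━━━━━━━━━━┛                   


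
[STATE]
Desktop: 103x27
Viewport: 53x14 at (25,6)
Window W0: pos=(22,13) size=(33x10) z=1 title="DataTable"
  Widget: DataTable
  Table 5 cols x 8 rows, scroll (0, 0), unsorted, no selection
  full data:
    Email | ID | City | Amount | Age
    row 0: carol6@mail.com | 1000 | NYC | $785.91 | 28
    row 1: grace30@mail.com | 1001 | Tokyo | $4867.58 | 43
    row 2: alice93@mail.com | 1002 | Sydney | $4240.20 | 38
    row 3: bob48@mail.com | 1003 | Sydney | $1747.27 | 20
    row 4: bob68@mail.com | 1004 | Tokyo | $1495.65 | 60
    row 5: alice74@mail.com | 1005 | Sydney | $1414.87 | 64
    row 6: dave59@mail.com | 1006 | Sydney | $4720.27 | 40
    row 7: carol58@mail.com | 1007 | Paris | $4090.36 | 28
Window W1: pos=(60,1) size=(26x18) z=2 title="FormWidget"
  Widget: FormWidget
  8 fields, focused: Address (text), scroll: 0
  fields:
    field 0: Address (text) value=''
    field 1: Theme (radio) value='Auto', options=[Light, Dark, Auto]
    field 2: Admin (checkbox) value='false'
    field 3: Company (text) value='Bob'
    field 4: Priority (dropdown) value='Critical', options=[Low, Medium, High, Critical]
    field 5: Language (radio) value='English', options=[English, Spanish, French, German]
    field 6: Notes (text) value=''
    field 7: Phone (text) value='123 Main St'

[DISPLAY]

                                   ┃  Admin:      [ ]
                                   ┃  Company:    [Bo
                                   ┃  Priority:   [Cr
                                   ┃  Language:   (●)
                                   ┃  Notes:      [  
                                   ┃  Phone:      [12
                                   ┃                 
━━━━━━━━━━━━━━━━━━━━━━━━━━━━━┓     ┃                 
ataTable                     ┃     ┃                 
─────────────────────────────┨     ┃                 
ail           │ID  │City  │Am┃     ┃                 
──────────────┼────┼──────┼──┃     ┃                 
rol6@mail.com │1000│NYC   │$7┃     ┗━━━━━━━━━━━━━━━━━
ace30@mail.com│1001│Tokyo │$4┃                       


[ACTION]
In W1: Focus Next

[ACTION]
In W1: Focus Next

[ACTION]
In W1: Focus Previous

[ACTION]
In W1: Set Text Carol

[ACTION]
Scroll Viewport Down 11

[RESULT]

━━━━━━━━━━━━━━━━━━━━━━━━━━━━━┓     ┃                 
ataTable                     ┃     ┃                 
─────────────────────────────┨     ┃                 
ail           │ID  │City  │Am┃     ┃                 
──────────────┼────┼──────┼──┃     ┃                 
rol6@mail.com │1000│NYC   │$7┃     ┗━━━━━━━━━━━━━━━━━
ace30@mail.com│1001│Tokyo │$4┃                       
ice93@mail.com│1002│Sydney│$4┃                       
b48@mail.com  │1003│Sydney│$1┃                       
━━━━━━━━━━━━━━━━━━━━━━━━━━━━━┛                       
                                                     
                                                     
                                                     
                                                     


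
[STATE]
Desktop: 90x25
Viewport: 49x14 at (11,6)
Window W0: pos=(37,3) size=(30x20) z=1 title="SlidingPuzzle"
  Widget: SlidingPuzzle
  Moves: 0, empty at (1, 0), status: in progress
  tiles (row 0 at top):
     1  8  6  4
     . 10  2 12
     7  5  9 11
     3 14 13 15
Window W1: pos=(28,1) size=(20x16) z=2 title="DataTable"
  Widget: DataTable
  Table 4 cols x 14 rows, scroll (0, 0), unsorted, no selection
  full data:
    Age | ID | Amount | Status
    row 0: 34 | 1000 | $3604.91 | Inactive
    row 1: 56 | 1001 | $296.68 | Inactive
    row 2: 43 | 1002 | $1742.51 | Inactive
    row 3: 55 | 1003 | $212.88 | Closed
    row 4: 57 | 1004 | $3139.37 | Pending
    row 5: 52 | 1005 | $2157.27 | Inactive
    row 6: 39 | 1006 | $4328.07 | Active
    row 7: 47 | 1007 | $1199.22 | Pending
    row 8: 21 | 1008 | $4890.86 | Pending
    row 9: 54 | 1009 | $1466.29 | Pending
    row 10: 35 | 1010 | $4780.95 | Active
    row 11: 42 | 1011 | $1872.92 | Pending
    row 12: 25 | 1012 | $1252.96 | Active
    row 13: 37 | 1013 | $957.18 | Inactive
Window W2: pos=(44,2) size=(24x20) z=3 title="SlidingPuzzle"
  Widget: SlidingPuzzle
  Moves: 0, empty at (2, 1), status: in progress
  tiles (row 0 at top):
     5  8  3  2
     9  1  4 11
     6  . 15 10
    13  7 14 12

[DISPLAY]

                 ┃34 │1000│$3604.┃│  5 │  8 │  3 
                 ┃56 │1001│$296.6┃├────┼────┼────
                 ┃43 │1002│$1742.┃│  9 │  1 │  4 
                 ┃55 │1003│$212.8┃├────┼────┼────
                 ┃57 │1004│$3139.┃│  6 │    │ 15 
                 ┃52 │1005│$2157.┃├────┼────┼────
                 ┃39 │1006│$4328.┃│ 13 │  7 │ 14 
                 ┃47 │1007│$1199.┃└────┴────┴────
                 ┃21 │1008│$4890.┃Moves: 0       
                 ┃54 │1009│$1466.┃               
                 ┗━━━━━━━━━━━━━━━┃               
                          ┃      ┃               
                          ┃      ┃               
                          ┃      ┃               


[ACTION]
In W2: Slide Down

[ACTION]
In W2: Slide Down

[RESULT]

                 ┃34 │1000│$3604.┃│  5 │    │  3 
                 ┃56 │1001│$296.6┃├────┼────┼────
                 ┃43 │1002│$1742.┃│  9 │  8 │  4 
                 ┃55 │1003│$212.8┃├────┼────┼────
                 ┃57 │1004│$3139.┃│  6 │  1 │ 15 
                 ┃52 │1005│$2157.┃├────┼────┼────
                 ┃39 │1006│$4328.┃│ 13 │  7 │ 14 
                 ┃47 │1007│$1199.┃└────┴────┴────
                 ┃21 │1008│$4890.┃Moves: 2       
                 ┃54 │1009│$1466.┃               
                 ┗━━━━━━━━━━━━━━━┃               
                          ┃      ┃               
                          ┃      ┃               
                          ┃      ┃               


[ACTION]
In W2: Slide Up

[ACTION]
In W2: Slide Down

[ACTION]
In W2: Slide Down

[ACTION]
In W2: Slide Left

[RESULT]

                 ┃34 │1000│$3604.┃│  5 │  3 │    
                 ┃56 │1001│$296.6┃├────┼────┼────
                 ┃43 │1002│$1742.┃│  9 │  8 │  4 
                 ┃55 │1003│$212.8┃├────┼────┼────
                 ┃57 │1004│$3139.┃│  6 │  1 │ 15 
                 ┃52 │1005│$2157.┃├────┼────┼────
                 ┃39 │1006│$4328.┃│ 13 │  7 │ 14 
                 ┃47 │1007│$1199.┃└────┴────┴────
                 ┃21 │1008│$4890.┃Moves: 5       
                 ┃54 │1009│$1466.┃               
                 ┗━━━━━━━━━━━━━━━┃               
                          ┃      ┃               
                          ┃      ┃               
                          ┃      ┃               


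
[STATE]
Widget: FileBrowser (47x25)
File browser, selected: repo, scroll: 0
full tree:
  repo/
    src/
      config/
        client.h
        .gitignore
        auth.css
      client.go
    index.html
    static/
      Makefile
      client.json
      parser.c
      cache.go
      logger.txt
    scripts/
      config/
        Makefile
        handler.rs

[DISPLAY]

> [-] repo/                                    
    [+] src/                                   
    index.html                                 
    [+] static/                                
    [+] scripts/                               
                                               
                                               
                                               
                                               
                                               
                                               
                                               
                                               
                                               
                                               
                                               
                                               
                                               
                                               
                                               
                                               
                                               
                                               
                                               
                                               


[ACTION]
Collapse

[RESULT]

> [+] repo/                                    
                                               
                                               
                                               
                                               
                                               
                                               
                                               
                                               
                                               
                                               
                                               
                                               
                                               
                                               
                                               
                                               
                                               
                                               
                                               
                                               
                                               
                                               
                                               
                                               


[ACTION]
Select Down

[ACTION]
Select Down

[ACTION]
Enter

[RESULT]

> [-] repo/                                    
    [+] src/                                   
    index.html                                 
    [+] static/                                
    [+] scripts/                               
                                               
                                               
                                               
                                               
                                               
                                               
                                               
                                               
                                               
                                               
                                               
                                               
                                               
                                               
                                               
                                               
                                               
                                               
                                               
                                               


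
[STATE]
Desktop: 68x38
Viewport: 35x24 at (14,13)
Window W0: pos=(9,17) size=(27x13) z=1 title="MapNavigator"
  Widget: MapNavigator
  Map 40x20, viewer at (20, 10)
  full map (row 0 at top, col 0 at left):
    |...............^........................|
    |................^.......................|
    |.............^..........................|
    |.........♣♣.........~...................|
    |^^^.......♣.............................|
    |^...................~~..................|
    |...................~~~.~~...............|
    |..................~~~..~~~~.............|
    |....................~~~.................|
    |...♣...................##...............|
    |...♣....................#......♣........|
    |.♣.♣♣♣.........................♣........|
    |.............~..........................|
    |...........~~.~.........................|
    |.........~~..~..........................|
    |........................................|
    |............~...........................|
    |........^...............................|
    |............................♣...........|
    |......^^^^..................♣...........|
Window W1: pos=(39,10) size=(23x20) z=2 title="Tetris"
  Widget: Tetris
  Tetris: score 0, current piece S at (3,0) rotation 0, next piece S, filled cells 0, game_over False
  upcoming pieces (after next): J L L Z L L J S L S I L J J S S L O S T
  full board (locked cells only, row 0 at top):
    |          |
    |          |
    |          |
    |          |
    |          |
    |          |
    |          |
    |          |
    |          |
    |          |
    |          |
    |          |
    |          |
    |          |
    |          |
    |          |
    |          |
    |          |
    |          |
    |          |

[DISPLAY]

                         ┃         
                         ┃         
                         ┃         
                         ┃         
━━━━━━━━━━━━━━━━━━━━━┓   ┃         
Navigator            ┃   ┃         
─────────────────────┨   ┃         
.......~~~.~~........┃   ┃         
......~~~..~~~~......┃   ┃         
........~~~..........┃   ┃         
...........##........┃   ┃         
........@...#......♣.┃   ┃         
...................♣.┃   ┃         
.~...................┃   ┃         
~.~..................┃   ┃         
.~...................┃   ┃         
━━━━━━━━━━━━━━━━━━━━━┛   ┗━━━━━━━━━
                                   
                                   
                                   
                                   
                                   
                                   
                                   


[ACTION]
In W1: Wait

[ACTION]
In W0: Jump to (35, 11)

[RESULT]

                         ┃         
                         ┃         
                         ┃         
                         ┃         
━━━━━━━━━━━━━━━━━━━━━┓   ┃         
Navigator            ┃   ┃         
─────────────────────┨   ┃         
.............        ┃   ┃         
.............        ┃   ┃         
.............        ┃   ┃         
....♣........        ┃   ┃         
....♣...@....        ┃   ┃         
.............        ┃   ┃         
.............        ┃   ┃         
.............        ┃   ┃         
.............        ┃   ┃         
━━━━━━━━━━━━━━━━━━━━━┛   ┗━━━━━━━━━
                                   
                                   
                                   
                                   
                                   
                                   
                                   


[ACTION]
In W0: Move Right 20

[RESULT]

                         ┃         
                         ┃         
                         ┃         
                         ┃         
━━━━━━━━━━━━━━━━━━━━━┓   ┃         
Navigator            ┃   ┃         
─────────────────────┨   ┃         
.........            ┃   ┃         
.........            ┃   ┃         
.........            ┃   ┃         
♣........            ┃   ┃         
♣.......@            ┃   ┃         
.........            ┃   ┃         
.........            ┃   ┃         
.........            ┃   ┃         
.........            ┃   ┃         
━━━━━━━━━━━━━━━━━━━━━┛   ┗━━━━━━━━━
                                   
                                   
                                   
                                   
                                   
                                   
                                   


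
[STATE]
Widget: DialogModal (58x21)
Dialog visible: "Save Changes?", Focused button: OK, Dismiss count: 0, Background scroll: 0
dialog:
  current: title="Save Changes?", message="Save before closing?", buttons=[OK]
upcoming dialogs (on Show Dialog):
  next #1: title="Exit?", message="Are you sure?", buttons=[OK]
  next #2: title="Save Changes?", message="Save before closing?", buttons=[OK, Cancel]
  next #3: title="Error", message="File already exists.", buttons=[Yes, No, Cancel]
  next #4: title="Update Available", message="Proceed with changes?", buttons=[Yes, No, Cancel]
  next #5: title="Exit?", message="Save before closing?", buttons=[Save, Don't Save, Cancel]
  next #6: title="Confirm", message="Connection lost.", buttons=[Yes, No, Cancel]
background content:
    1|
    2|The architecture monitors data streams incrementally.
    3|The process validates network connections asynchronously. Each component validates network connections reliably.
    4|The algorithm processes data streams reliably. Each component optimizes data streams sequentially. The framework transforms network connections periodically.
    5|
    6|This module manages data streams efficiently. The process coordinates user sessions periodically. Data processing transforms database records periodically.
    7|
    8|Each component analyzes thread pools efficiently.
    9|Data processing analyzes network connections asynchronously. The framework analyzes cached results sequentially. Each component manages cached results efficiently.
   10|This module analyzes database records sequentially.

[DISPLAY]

                                                          
The architecture monitors data streams incrementally.     
The process validates network connections asynchronously. 
The algorithm processes data streams reliably. Each compon
                                                          
This module manages data streams efficiently. The process 
                                                          
Each component analyzes thread pools efficiently.         
Data processing a┌──────────────────────┐ons asynchronousl
This module analy│    Save Changes?     │uentially.       
                 │ Save before closing? │                 
                 │         [OK]         │                 
                 └──────────────────────┘                 
                                                          
                                                          
                                                          
                                                          
                                                          
                                                          
                                                          
                                                          


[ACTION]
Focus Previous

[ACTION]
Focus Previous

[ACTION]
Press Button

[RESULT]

                                                          
The architecture monitors data streams incrementally.     
The process validates network connections asynchronously. 
The algorithm processes data streams reliably. Each compon
                                                          
This module manages data streams efficiently. The process 
                                                          
Each component analyzes thread pools efficiently.         
Data processing analyzes network connections asynchronousl
This module analyzes database records sequentially.       
                                                          
                                                          
                                                          
                                                          
                                                          
                                                          
                                                          
                                                          
                                                          
                                                          
                                                          


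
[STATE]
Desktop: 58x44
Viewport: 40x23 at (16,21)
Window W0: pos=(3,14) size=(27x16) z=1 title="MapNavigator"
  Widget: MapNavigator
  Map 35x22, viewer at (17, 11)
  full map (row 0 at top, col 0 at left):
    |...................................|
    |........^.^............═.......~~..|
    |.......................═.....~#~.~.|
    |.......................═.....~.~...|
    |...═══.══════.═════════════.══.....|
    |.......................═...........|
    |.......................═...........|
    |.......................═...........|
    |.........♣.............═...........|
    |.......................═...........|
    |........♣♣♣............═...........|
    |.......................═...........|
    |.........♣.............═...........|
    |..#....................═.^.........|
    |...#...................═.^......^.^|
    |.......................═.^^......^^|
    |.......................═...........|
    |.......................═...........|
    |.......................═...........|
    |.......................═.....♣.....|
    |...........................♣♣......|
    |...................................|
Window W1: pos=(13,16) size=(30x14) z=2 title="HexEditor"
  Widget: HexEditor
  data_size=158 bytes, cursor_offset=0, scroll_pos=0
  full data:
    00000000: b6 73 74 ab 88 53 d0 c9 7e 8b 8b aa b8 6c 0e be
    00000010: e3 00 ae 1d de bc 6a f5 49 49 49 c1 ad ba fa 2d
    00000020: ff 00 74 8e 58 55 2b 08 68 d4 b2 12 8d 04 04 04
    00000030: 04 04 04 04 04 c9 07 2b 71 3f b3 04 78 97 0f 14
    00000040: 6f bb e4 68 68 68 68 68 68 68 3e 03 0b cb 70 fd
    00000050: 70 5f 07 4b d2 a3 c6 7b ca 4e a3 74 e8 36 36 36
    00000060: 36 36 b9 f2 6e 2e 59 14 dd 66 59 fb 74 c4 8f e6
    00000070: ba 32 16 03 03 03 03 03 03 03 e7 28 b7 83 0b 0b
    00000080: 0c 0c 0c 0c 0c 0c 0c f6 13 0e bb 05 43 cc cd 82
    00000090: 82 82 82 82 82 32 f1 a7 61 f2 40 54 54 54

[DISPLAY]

000020  ff 00 74 8e 58 55 ┃             
000030  04 04 04 04 04 c9 ┃             
000040  6f bb e4 68 68 68 ┃             
000050  70 5f 07 4b d2 a3 ┃             
000060  36 36 b9 f2 6e 2e ┃             
000070  ba 32 16 03 03 03 ┃             
000080  0c 0c 0c 0c 0c 0c ┃             
000090  82 82 82 82 82 32 ┃             
━━━━━━━━━━━━━━━━━━━━━━━━━━┛             
                                        
                                        
                                        
                                        
                                        
                                        
                                        
                                        
                                        
                                        
                                        
                                        
                                        
                                        


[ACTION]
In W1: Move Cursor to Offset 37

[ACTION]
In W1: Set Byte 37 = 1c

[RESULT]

000020  ff 00 74 8e 58 1C ┃             
000030  04 04 04 04 04 c9 ┃             
000040  6f bb e4 68 68 68 ┃             
000050  70 5f 07 4b d2 a3 ┃             
000060  36 36 b9 f2 6e 2e ┃             
000070  ba 32 16 03 03 03 ┃             
000080  0c 0c 0c 0c 0c 0c ┃             
000090  82 82 82 82 82 32 ┃             
━━━━━━━━━━━━━━━━━━━━━━━━━━┛             
                                        
                                        
                                        
                                        
                                        
                                        
                                        
                                        
                                        
                                        
                                        
                                        
                                        
                                        


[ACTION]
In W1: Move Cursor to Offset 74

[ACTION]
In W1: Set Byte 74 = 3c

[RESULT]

000020  ff 00 74 8e 58 1c ┃             
000030  04 04 04 04 04 c9 ┃             
000040  6f bb e4 68 68 68 ┃             
000050  70 5f 07 4b d2 a3 ┃             
000060  36 36 b9 f2 6e 2e ┃             
000070  ba 32 16 03 03 03 ┃             
000080  0c 0c 0c 0c 0c 0c ┃             
000090  82 82 82 82 82 32 ┃             
━━━━━━━━━━━━━━━━━━━━━━━━━━┛             
                                        
                                        
                                        
                                        
                                        
                                        
                                        
                                        
                                        
                                        
                                        
                                        
                                        
                                        


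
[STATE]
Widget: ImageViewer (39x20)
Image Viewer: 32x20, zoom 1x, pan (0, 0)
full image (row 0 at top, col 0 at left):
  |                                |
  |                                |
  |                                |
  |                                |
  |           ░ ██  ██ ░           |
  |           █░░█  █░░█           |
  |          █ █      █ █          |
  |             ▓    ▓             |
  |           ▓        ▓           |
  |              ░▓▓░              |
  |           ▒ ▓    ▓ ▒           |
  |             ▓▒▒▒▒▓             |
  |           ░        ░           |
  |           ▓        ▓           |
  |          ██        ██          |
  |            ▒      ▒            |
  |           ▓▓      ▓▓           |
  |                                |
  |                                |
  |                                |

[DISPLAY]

                                       
                                       
                                       
                                       
           ░ ██  ██ ░                  
           █░░█  █░░█                  
          █ █      █ █                 
             ▓    ▓                    
           ▓        ▓                  
              ░▓▓░                     
           ▒ ▓    ▓ ▒                  
             ▓▒▒▒▒▓                    
           ░        ░                  
           ▓        ▓                  
          ██        ██                 
            ▒      ▒                   
           ▓▓      ▓▓                  
                                       
                                       
                                       


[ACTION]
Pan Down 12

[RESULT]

           ░        ░                  
           ▓        ▓                  
          ██        ██                 
            ▒      ▒                   
           ▓▓      ▓▓                  
                                       
                                       
                                       
                                       
                                       
                                       
                                       
                                       
                                       
                                       
                                       
                                       
                                       
                                       
                                       


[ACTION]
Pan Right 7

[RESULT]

    ░        ░                         
    ▓        ▓                         
   ██        ██                        
     ▒      ▒                          
    ▓▓      ▓▓                         
                                       
                                       
                                       
                                       
                                       
                                       
                                       
                                       
                                       
                                       
                                       
                                       
                                       
                                       
                                       


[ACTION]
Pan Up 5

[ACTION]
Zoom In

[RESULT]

                                       
               ░░  ████    ████  ░░    
               ░░  ████    ████  ░░    
               ██░░░░██    ██░░░░██    
               ██░░░░██    ██░░░░██    
             ██  ██            ██  ██  
             ██  ██            ██  ██  
                   ▓▓        ▓▓        
                   ▓▓        ▓▓        
               ▓▓                ▓▓    
               ▓▓                ▓▓    
                     ░░▓▓▓▓░░          
                     ░░▓▓▓▓░░          
               ▒▒  ▓▓        ▓▓  ▒▒    
               ▒▒  ▓▓        ▓▓  ▒▒    
                   ▓▓▒▒▒▒▒▒▒▒▓▓        
                   ▓▓▒▒▒▒▒▒▒▒▓▓        
               ░░                ░░    
               ░░                ░░    
               ▓▓                ▓▓    
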